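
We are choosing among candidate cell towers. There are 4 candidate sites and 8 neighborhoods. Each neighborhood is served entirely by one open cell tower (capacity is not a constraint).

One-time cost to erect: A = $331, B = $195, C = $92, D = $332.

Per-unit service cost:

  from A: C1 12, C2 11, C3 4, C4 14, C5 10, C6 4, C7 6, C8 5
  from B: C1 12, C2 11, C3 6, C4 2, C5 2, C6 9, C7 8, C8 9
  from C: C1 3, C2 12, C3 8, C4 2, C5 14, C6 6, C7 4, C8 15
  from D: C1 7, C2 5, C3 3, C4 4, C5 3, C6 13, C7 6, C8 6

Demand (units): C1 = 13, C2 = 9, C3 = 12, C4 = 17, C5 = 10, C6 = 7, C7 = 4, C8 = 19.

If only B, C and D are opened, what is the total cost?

Total cost: 965

Each neighborhood is assigned to its cheapest site among the open ones.
{B, C, D}: C1→C 3·13=39, C2→D 5·9=45, C3→D 3·12=36, C4→B 2·17=34, C5→B 2·10=20, C6→C 6·7=42, C7→C 4·4=16, C8→D 6·19=114. Service 346; fixed 619; total 965.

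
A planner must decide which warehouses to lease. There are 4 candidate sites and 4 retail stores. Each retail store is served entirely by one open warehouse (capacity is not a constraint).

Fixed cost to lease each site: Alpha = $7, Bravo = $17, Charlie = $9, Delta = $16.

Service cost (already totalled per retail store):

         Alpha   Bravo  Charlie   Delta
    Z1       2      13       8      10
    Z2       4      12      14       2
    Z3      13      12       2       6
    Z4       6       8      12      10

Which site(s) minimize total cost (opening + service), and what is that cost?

For any fixed open set, each retail store goes to its cheapest open site; total = fixed + service.
{Alpha, Charlie}: Z1→Alpha 2, Z2→Alpha 4, Z3→Charlie 2, Z4→Alpha 6. Service 14; fixed 16; total 30.
{Alpha}: Z1→Alpha 2, Z2→Alpha 4, Z3→Alpha 13, Z4→Alpha 6. Service 25; fixed 7; total 32.
{Alpha, Delta}: service 16 + fixed 23 = 39
{Alpha, Bravo, Charlie, Delta}: Z1→Alpha 2, Z2→Delta 2, Z3→Charlie 2, Z4→Alpha 6. Service 12; fixed 49; total 61.
No other subset beats 30.

Open Alpha and Charlie; minimum total cost 30.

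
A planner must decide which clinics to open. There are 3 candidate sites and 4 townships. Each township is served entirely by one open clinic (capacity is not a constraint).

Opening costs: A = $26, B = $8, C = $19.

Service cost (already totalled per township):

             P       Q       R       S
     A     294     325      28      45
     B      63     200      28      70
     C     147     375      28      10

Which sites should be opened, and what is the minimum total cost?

Open B and C; minimum total cost 328.

For any fixed open set, each township goes to its cheapest open site; total = fixed + service.
{B, C}: P→B 63, Q→B 200, R→B 28, S→C 10. Service 301; fixed 27; total 328.
{A, B, C}: P→B 63, Q→B 200, R→A 28, S→C 10. Service 301; fixed 53; total 354.
{B}: service 361 + fixed 8 = 369
No other subset beats 328.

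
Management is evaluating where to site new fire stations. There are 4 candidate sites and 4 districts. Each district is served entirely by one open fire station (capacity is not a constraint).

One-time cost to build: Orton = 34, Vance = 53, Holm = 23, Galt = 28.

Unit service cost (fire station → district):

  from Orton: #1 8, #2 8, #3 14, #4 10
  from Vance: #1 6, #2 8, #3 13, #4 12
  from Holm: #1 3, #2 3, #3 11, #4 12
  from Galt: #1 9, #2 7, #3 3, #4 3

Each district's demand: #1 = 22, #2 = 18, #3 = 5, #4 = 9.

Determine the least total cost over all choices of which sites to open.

For any fixed open set, each district goes to its cheapest open site; total = fixed + service.
{Holm, Galt}: #1→Holm 3·22=66, #2→Holm 3·18=54, #3→Galt 3·5=15, #4→Galt 3·9=27. Service 162; fixed 51; total 213.
{Orton, Holm, Galt}: #1→Holm 3·22=66, #2→Holm 3·18=54, #3→Galt 3·5=15, #4→Galt 3·9=27. Service 162; fixed 85; total 247.
{Vance, Holm, Galt}: service 162 + fixed 104 = 266
{Orton, Vance, Holm, Galt}: #1→Holm 3·22=66, #2→Holm 3·18=54, #3→Galt 3·5=15, #4→Galt 3·9=27. Service 162; fixed 138; total 300.
No other subset beats 213.

Minimum total cost: 213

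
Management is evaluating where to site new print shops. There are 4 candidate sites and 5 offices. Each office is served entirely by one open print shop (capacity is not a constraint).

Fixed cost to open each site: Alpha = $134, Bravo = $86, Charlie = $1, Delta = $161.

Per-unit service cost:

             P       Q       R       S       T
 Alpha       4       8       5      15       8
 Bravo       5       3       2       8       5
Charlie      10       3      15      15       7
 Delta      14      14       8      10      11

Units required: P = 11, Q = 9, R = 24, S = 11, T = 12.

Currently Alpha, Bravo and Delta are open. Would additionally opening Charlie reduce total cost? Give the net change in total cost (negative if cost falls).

Current service cost with {Alpha, Bravo, Delta}: 267.
Adding Charlie: each office re-picks its cheapest; new service cost 267, saving 0.
Extra fixed cost: 1. Net change = 1 − 0 = 1.
(Totals: 648 → 649.)

No — net change +1 (cost rises by 1).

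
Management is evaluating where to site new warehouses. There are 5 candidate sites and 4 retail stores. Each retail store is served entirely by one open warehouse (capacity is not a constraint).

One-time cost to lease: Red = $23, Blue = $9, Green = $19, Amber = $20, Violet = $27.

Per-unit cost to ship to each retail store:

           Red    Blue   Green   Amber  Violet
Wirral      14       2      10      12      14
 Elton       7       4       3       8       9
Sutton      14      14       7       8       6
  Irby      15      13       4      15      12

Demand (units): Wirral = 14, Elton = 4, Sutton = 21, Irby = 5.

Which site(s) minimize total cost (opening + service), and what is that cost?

For any fixed open set, each retail store goes to its cheapest open site; total = fixed + service.
{Blue, Green}: Wirral→Blue 2·14=28, Elton→Green 3·4=12, Sutton→Green 7·21=147, Irby→Green 4·5=20. Service 207; fixed 28; total 235.
{Blue, Green, Violet}: Wirral→Blue 2·14=28, Elton→Green 3·4=12, Sutton→Violet 6·21=126, Irby→Green 4·5=20. Service 186; fixed 55; total 241.
{Blue, Green, Amber}: Wirral→Blue 2·14=28, Elton→Green 3·4=12, Sutton→Green 7·21=147, Irby→Green 4·5=20. Service 207; fixed 48; total 255.
{Red, Blue, Green, Amber, Violet}: Wirral→Blue 2·14=28, Elton→Green 3·4=12, Sutton→Violet 6·21=126, Irby→Green 4·5=20. Service 186; fixed 98; total 284.
No other subset beats 235.

Open Blue and Green; minimum total cost 235.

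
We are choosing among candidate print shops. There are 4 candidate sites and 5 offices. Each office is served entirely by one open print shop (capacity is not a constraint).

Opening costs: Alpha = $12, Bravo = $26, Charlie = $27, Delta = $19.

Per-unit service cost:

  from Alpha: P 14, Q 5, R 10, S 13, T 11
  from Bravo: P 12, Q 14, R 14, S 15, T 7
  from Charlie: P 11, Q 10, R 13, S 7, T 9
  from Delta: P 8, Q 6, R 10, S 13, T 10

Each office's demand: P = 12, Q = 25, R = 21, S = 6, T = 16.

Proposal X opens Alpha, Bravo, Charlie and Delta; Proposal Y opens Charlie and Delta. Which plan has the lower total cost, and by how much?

Proposal X: {Alpha, Bravo, Charlie, Delta}: P→Delta 8·12=96, Q→Alpha 5·25=125, R→Alpha 10·21=210, S→Charlie 7·6=42, T→Bravo 7·16=112. Service 585; fixed 84; total 669.
Proposal Y: {Charlie, Delta}: P→Delta 8·12=96, Q→Delta 6·25=150, R→Delta 10·21=210, S→Charlie 7·6=42, T→Charlie 9·16=144. Service 642; fixed 46; total 688.
Difference: |669 − 688| = 19.

Proposal X is cheaper by 19.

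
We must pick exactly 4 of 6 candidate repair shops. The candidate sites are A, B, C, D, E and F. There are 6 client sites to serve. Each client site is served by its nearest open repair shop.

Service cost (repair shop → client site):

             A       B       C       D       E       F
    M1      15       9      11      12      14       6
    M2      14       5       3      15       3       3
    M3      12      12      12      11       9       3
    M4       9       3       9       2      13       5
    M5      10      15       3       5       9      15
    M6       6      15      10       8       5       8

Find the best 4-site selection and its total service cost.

Choose C, D, E and F; total service cost 22.

With exactly 4 open, each client site uses its cheapest among the chosen.
{C, D, E, F}: M1→F 6, M2→C 3, M3→F 3, M4→D 2, M5→C 3, M6→E 5. Service cost 22.
{A, C, D, F}: service cost 23
{B, C, E, F}: service cost 23
Among all 15 size-4 choices, {C, D, E, F} is lowest.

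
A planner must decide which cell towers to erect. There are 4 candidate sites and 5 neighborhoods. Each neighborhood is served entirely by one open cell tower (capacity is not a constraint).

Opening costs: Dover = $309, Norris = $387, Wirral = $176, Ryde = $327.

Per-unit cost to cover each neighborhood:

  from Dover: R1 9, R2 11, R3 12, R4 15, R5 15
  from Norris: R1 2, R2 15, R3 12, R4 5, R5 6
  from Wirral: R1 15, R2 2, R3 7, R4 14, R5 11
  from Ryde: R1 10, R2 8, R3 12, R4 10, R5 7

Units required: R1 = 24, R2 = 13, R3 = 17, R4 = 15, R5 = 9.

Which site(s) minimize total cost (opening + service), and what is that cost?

Open Norris and Wirral; minimum total cost 885.

For any fixed open set, each neighborhood goes to its cheapest open site; total = fixed + service.
{Norris, Wirral}: R1→Norris 2·24=48, R2→Wirral 2·13=26, R3→Wirral 7·17=119, R4→Norris 5·15=75, R5→Norris 6·9=54. Service 322; fixed 563; total 885.
{Norris}: R1→Norris 2·24=48, R2→Norris 15·13=195, R3→Norris 12·17=204, R4→Norris 5·15=75, R5→Norris 6·9=54. Service 576; fixed 387; total 963.
{Wirral}: R1→Wirral 15·24=360, R2→Wirral 2·13=26, R3→Wirral 7·17=119, R4→Wirral 14·15=210, R5→Wirral 11·9=99. Service 814; fixed 176; total 990.
{Dover, Norris, Wirral, Ryde}: R1→Norris 2·24=48, R2→Wirral 2·13=26, R3→Wirral 7·17=119, R4→Norris 5·15=75, R5→Norris 6·9=54. Service 322; fixed 1199; total 1521.
No other subset beats 885.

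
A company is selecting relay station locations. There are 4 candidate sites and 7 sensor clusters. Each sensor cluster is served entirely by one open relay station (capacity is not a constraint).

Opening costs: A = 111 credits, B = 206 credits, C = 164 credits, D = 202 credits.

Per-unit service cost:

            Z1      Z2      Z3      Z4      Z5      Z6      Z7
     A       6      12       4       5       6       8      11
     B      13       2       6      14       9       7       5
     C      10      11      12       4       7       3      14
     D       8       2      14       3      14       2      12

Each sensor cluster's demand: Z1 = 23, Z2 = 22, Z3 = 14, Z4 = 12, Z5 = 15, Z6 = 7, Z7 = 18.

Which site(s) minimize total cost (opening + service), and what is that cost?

Open A and B; minimum total cost 844.

For any fixed open set, each sensor cluster goes to its cheapest open site; total = fixed + service.
{A, B}: Z1→A 6·23=138, Z2→B 2·22=44, Z3→A 4·14=56, Z4→A 5·12=60, Z5→A 6·15=90, Z6→B 7·7=49, Z7→B 5·18=90. Service 527; fixed 317; total 844.
{A, D}: service 576 + fixed 313 = 889
{A, B, C}: service 487 + fixed 481 = 968
{A, B, C, D}: Z1→A 6·23=138, Z2→B 2·22=44, Z3→A 4·14=56, Z4→D 3·12=36, Z5→A 6·15=90, Z6→D 2·7=14, Z7→B 5·18=90. Service 468; fixed 683; total 1151.
No other subset beats 844.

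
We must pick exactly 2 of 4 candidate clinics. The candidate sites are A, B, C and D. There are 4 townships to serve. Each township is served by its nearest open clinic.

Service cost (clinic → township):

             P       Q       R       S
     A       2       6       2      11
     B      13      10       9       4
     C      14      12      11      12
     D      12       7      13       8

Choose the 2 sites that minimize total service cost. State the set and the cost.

Choose A and B; total service cost 14.

With exactly 2 open, each township uses its cheapest among the chosen.
{A, B}: P→A 2, Q→A 6, R→A 2, S→B 4. Service cost 14.
{A, D}: service cost 18
{A, C}: service cost 21
Among all 6 size-2 choices, {A, B} is lowest.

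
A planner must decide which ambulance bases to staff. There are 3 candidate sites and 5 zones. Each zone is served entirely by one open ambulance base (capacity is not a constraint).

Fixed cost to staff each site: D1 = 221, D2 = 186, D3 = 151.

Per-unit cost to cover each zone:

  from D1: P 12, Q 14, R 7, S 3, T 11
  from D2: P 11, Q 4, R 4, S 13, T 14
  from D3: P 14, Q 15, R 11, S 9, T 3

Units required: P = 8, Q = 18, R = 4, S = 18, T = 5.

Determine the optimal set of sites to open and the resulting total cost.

For any fixed open set, each zone goes to its cheapest open site; total = fixed + service.
{D2}: P→D2 11·8=88, Q→D2 4·18=72, R→D2 4·4=16, S→D2 13·18=234, T→D2 14·5=70. Service 480; fixed 186; total 666.
{D2, D3}: service 353 + fixed 337 = 690
{D1, D2}: P→D2 11·8=88, Q→D2 4·18=72, R→D2 4·4=16, S→D1 3·18=54, T→D1 11·5=55. Service 285; fixed 407; total 692.
{D1, D2, D3}: service 245 + fixed 558 = 803
No other subset beats 666.

Open D2 only; minimum total cost 666.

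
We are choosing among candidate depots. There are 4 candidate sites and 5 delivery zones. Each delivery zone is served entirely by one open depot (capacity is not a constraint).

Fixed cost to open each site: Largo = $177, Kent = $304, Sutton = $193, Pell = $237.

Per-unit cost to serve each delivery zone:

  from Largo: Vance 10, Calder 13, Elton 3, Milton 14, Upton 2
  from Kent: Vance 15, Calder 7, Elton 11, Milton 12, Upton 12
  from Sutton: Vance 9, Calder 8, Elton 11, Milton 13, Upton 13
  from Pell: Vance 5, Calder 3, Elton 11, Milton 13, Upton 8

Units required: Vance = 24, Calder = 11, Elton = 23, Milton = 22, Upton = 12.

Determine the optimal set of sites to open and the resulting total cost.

For any fixed open set, each delivery zone goes to its cheapest open site; total = fixed + service.
{Largo, Pell}: Vance→Pell 5·24=120, Calder→Pell 3·11=33, Elton→Largo 3·23=69, Milton→Pell 13·22=286, Upton→Largo 2·12=24. Service 532; fixed 414; total 946.
{Largo}: service 784 + fixed 177 = 961
{Pell}: Vance→Pell 5·24=120, Calder→Pell 3·11=33, Elton→Pell 11·23=253, Milton→Pell 13·22=286, Upton→Pell 8·12=96. Service 788; fixed 237; total 1025.
{Largo, Kent, Sutton, Pell}: service 510 + fixed 911 = 1421
(All 15 nonempty subsets were checked; Largo and Pell is lowest.)

Open Largo and Pell; minimum total cost 946.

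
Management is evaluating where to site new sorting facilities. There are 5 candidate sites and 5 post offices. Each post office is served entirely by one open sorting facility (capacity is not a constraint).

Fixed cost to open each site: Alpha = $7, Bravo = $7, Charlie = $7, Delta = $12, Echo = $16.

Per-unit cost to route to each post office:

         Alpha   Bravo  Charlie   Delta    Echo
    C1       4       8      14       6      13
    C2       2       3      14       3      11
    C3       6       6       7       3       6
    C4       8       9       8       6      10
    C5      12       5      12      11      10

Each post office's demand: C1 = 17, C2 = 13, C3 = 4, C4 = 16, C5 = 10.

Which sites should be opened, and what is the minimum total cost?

For any fixed open set, each post office goes to its cheapest open site; total = fixed + service.
{Alpha, Bravo, Delta}: C1→Alpha 4·17=68, C2→Alpha 2·13=26, C3→Delta 3·4=12, C4→Delta 6·16=96, C5→Bravo 5·10=50. Service 252; fixed 26; total 278.
{Alpha, Bravo, Charlie, Delta}: C1→Alpha 4·17=68, C2→Alpha 2·13=26, C3→Delta 3·4=12, C4→Delta 6·16=96, C5→Bravo 5·10=50. Service 252; fixed 33; total 285.
{Alpha, Bravo, Delta, Echo}: C1→Alpha 4·17=68, C2→Alpha 2·13=26, C3→Delta 3·4=12, C4→Delta 6·16=96, C5→Bravo 5·10=50. Service 252; fixed 42; total 294.
{Alpha, Bravo, Charlie, Delta, Echo}: service 252 + fixed 49 = 301
No other subset beats 278.

Open Alpha, Bravo and Delta; minimum total cost 278.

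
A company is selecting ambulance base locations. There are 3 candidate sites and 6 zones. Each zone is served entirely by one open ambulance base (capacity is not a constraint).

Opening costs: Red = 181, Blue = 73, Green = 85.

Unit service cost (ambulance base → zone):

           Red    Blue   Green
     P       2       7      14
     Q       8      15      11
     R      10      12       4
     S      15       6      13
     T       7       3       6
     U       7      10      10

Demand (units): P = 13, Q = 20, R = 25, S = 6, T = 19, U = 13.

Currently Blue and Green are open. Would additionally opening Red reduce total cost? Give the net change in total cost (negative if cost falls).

No — net change +17 (cost rises by 17).

Current service cost with {Blue, Green}: 634.
Adding Red: each zone re-picks its cheapest; new service cost 470, saving 164.
Extra fixed cost: 181. Net change = 181 − 164 = 17.
(Totals: 792 → 809.)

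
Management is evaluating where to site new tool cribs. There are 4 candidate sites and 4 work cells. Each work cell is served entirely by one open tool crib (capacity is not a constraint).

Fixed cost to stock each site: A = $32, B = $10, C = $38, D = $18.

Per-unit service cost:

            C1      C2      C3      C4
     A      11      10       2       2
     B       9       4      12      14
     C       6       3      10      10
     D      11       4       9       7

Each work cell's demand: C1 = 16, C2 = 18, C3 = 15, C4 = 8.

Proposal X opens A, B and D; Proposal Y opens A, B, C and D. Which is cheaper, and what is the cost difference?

Proposal Y is cheaper by 28.

Proposal X: {A, B, D}: C1→B 9·16=144, C2→B 4·18=72, C3→A 2·15=30, C4→A 2·8=16. Service 262; fixed 60; total 322.
Proposal Y: {A, B, C, D}: C1→C 6·16=96, C2→C 3·18=54, C3→A 2·15=30, C4→A 2·8=16. Service 196; fixed 98; total 294.
Difference: |322 − 294| = 28.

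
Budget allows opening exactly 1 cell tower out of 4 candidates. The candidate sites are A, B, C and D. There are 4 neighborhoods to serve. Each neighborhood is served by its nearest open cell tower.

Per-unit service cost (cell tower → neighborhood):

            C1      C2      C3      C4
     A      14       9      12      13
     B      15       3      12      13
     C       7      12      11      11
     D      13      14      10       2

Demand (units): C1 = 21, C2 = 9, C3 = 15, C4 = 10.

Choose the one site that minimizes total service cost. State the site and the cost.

With exactly 1 open, each neighborhood uses its cheapest among the chosen.
{C}: C1→C 7·21=147, C2→C 12·9=108, C3→C 11·15=165, C4→C 11·10=110. Service cost 530.
{D}: service cost 569
{B}: service cost 652
Among all 4 size-1 choices, {C} is lowest.

Choose C only; total service cost 530.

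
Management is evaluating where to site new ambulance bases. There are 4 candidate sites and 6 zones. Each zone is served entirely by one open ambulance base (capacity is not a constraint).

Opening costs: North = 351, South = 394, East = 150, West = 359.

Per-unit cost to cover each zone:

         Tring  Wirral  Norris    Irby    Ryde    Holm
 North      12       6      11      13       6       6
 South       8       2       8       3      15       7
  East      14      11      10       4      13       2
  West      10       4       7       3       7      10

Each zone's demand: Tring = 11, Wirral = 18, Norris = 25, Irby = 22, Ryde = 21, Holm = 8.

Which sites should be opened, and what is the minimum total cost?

For any fixed open set, each zone goes to its cheapest open site; total = fixed + service.
{West}: Tring→West 10·11=110, Wirral→West 4·18=72, Norris→West 7·25=175, Irby→West 3·22=66, Ryde→West 7·21=147, Holm→West 10·8=80. Service 650; fixed 359; total 1009.
{East, West}: service 586 + fixed 509 = 1095
{East}: Tring→East 14·11=154, Wirral→East 11·18=198, Norris→East 10·25=250, Irby→East 4·22=88, Ryde→East 13·21=273, Holm→East 2·8=16. Service 979; fixed 150; total 1129.
{North, South, East, West}: service 507 + fixed 1254 = 1761
No other subset beats 1009.

Open West only; minimum total cost 1009.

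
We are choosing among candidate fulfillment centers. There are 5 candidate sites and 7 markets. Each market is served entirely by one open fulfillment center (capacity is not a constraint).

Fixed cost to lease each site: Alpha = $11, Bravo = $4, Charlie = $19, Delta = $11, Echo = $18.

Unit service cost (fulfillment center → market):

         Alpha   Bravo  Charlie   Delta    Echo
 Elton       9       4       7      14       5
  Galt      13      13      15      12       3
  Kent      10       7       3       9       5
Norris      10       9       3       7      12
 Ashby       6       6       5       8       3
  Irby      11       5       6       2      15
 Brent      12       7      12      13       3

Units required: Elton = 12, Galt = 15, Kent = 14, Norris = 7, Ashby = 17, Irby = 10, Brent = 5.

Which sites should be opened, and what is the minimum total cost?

Open Bravo, Charlie, Delta and Echo; minimum total cost 294.

For any fixed open set, each market goes to its cheapest open site; total = fixed + service.
{Bravo, Charlie, Delta, Echo}: Elton→Bravo 4·12=48, Galt→Echo 3·15=45, Kent→Charlie 3·14=42, Norris→Charlie 3·7=21, Ashby→Echo 3·17=51, Irby→Delta 2·10=20, Brent→Echo 3·5=15. Service 242; fixed 52; total 294.
{Charlie, Delta, Echo}: Elton→Echo 5·12=60, Galt→Echo 3·15=45, Kent→Charlie 3·14=42, Norris→Charlie 3·7=21, Ashby→Echo 3·17=51, Irby→Delta 2·10=20, Brent→Echo 3·5=15. Service 254; fixed 48; total 302.
{Alpha, Bravo, Charlie, Delta, Echo}: service 242 + fixed 63 = 305
{Bravo}: service 591 + fixed 4 = 595
No other subset beats 294.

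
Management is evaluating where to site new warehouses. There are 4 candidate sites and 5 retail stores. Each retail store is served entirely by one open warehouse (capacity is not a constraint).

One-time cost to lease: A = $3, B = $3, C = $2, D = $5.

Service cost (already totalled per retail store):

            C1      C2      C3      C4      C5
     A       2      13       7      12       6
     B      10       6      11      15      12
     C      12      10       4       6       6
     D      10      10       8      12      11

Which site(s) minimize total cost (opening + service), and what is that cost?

Open A, B and C; minimum total cost 32.

For any fixed open set, each retail store goes to its cheapest open site; total = fixed + service.
{A, B, C}: C1→A 2, C2→B 6, C3→C 4, C4→C 6, C5→A 6. Service 24; fixed 8; total 32.
{A, C}: C1→A 2, C2→C 10, C3→C 4, C4→C 6, C5→A 6. Service 28; fixed 5; total 33.
{A, B, C, D}: service 24 + fixed 13 = 37
{C}: C1→C 12, C2→C 10, C3→C 4, C4→C 6, C5→C 6. Service 38; fixed 2; total 40.
No other subset beats 32.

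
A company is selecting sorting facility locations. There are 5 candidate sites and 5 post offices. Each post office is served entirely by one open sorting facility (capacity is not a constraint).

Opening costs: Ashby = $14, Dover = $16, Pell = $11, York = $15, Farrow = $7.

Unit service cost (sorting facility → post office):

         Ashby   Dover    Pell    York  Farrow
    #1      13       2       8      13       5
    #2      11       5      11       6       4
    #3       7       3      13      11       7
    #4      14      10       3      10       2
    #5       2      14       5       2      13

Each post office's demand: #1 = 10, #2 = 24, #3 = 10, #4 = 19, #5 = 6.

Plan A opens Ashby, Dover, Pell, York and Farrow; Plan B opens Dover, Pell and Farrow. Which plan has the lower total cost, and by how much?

Plan B is cheaper by 11.

Plan A: {Ashby, Dover, Pell, York, Farrow}: #1→Dover 2·10=20, #2→Farrow 4·24=96, #3→Dover 3·10=30, #4→Farrow 2·19=38, #5→Ashby 2·6=12. Service 196; fixed 63; total 259.
Plan B: {Dover, Pell, Farrow}: #1→Dover 2·10=20, #2→Farrow 4·24=96, #3→Dover 3·10=30, #4→Farrow 2·19=38, #5→Pell 5·6=30. Service 214; fixed 34; total 248.
Difference: |259 − 248| = 11.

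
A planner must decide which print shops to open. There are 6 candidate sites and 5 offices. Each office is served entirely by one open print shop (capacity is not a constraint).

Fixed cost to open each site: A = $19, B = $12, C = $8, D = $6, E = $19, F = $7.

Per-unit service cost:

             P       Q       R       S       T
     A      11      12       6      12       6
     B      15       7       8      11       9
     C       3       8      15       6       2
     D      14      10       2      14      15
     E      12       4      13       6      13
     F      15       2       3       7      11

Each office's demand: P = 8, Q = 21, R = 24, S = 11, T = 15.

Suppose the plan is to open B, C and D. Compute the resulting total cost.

Total cost: 341

Each office is assigned to its cheapest site among the open ones.
{B, C, D}: P→C 3·8=24, Q→B 7·21=147, R→D 2·24=48, S→C 6·11=66, T→C 2·15=30. Service 315; fixed 26; total 341.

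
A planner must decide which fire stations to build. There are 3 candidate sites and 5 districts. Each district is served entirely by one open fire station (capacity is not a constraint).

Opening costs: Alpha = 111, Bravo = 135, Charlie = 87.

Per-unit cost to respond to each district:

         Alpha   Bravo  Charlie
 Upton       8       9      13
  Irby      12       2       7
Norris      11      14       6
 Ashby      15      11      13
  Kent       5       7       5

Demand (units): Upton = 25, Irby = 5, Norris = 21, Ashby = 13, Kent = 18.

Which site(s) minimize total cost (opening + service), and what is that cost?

For any fixed open set, each district goes to its cheapest open site; total = fixed + service.
{Bravo, Charlie}: Upton→Bravo 9·25=225, Irby→Bravo 2·5=10, Norris→Charlie 6·21=126, Ashby→Bravo 11·13=143, Kent→Charlie 5·18=90. Service 594; fixed 222; total 816.
{Alpha, Charlie}: Upton→Alpha 8·25=200, Irby→Charlie 7·5=35, Norris→Charlie 6·21=126, Ashby→Charlie 13·13=169, Kent→Alpha 5·18=90. Service 620; fixed 198; total 818.
{Charlie}: service 745 + fixed 87 = 832
{Alpha, Bravo, Charlie}: Upton→Alpha 8·25=200, Irby→Bravo 2·5=10, Norris→Charlie 6·21=126, Ashby→Bravo 11·13=143, Kent→Alpha 5·18=90. Service 569; fixed 333; total 902.
No other subset beats 816.

Open Bravo and Charlie; minimum total cost 816.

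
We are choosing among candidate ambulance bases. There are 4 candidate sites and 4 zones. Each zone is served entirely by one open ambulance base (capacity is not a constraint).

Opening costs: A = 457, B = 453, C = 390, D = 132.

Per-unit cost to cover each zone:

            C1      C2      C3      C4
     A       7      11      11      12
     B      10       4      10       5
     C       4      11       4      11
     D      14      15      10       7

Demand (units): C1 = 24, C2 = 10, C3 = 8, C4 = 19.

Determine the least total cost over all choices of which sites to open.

For any fixed open set, each zone goes to its cheapest open site; total = fixed + service.
{D}: C1→D 14·24=336, C2→D 15·10=150, C3→D 10·8=80, C4→D 7·19=133. Service 699; fixed 132; total 831.
{C}: C1→C 4·24=96, C2→C 11·10=110, C3→C 4·8=32, C4→C 11·19=209. Service 447; fixed 390; total 837.
{C, D}: service 371 + fixed 522 = 893
{A, B, C, D}: service 263 + fixed 1432 = 1695
(All 15 nonempty subsets were checked; D only is lowest.)

Minimum total cost: 831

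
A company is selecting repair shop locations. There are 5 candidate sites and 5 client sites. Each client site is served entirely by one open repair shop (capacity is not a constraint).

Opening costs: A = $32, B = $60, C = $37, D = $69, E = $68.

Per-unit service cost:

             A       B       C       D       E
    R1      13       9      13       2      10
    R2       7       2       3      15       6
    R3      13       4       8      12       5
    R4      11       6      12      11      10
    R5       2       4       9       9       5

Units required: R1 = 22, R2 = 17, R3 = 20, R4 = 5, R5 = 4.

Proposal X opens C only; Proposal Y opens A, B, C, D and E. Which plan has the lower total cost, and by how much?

Proposal Y is cheaper by 168.

Proposal X: {C}: R1→C 13·22=286, R2→C 3·17=51, R3→C 8·20=160, R4→C 12·5=60, R5→C 9·4=36. Service 593; fixed 37; total 630.
Proposal Y: {A, B, C, D, E}: R1→D 2·22=44, R2→B 2·17=34, R3→B 4·20=80, R4→B 6·5=30, R5→A 2·4=8. Service 196; fixed 266; total 462.
Difference: |630 − 462| = 168.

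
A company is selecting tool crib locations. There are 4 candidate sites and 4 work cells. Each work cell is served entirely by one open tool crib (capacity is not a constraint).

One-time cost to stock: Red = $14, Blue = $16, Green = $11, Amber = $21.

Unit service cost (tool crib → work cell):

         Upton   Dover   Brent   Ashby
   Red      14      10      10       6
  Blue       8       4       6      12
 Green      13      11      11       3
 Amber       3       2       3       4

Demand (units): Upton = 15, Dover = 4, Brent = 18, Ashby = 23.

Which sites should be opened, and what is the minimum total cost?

For any fixed open set, each work cell goes to its cheapest open site; total = fixed + service.
{Green, Amber}: Upton→Amber 3·15=45, Dover→Amber 2·4=8, Brent→Amber 3·18=54, Ashby→Green 3·23=69. Service 176; fixed 32; total 208.
{Amber}: Upton→Amber 3·15=45, Dover→Amber 2·4=8, Brent→Amber 3·18=54, Ashby→Amber 4·23=92. Service 199; fixed 21; total 220.
{Red, Green, Amber}: Upton→Amber 3·15=45, Dover→Amber 2·4=8, Brent→Amber 3·18=54, Ashby→Green 3·23=69. Service 176; fixed 46; total 222.
{Red, Blue, Green, Amber}: service 176 + fixed 62 = 238
No other subset beats 208.

Open Green and Amber; minimum total cost 208.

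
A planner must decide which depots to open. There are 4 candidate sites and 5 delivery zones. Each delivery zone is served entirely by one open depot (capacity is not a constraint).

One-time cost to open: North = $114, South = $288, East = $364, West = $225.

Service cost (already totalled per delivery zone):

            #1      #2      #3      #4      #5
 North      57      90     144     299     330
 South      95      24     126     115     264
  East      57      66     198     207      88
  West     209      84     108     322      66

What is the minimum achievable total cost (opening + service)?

For any fixed open set, each delivery zone goes to its cheapest open site; total = fixed + service.
{South}: #1→South 95, #2→South 24, #3→South 126, #4→South 115, #5→South 264. Service 624; fixed 288; total 912.
{South, West}: #1→South 95, #2→South 24, #3→West 108, #4→South 115, #5→West 66. Service 408; fixed 513; total 921.
{North, West}: service 614 + fixed 339 = 953
{North, South, East, West}: service 370 + fixed 991 = 1361
No other subset beats 912.

Minimum total cost: 912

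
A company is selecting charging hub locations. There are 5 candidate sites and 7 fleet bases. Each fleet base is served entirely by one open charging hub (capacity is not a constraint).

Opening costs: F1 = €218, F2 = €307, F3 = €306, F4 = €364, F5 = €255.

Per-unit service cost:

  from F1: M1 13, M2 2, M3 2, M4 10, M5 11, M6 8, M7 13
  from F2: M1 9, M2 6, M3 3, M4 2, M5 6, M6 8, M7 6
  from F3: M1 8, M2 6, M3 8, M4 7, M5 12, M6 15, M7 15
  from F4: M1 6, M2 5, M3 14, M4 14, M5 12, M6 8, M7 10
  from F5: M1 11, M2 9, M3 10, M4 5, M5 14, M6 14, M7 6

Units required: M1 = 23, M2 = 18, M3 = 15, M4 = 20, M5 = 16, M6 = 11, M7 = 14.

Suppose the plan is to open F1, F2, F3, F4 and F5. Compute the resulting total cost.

Total cost: 1962

Each fleet base is assigned to its cheapest site among the open ones.
{F1, F2, F3, F4, F5}: M1→F4 6·23=138, M2→F1 2·18=36, M3→F1 2·15=30, M4→F2 2·20=40, M5→F2 6·16=96, M6→F1 8·11=88, M7→F2 6·14=84. Service 512; fixed 1450; total 1962.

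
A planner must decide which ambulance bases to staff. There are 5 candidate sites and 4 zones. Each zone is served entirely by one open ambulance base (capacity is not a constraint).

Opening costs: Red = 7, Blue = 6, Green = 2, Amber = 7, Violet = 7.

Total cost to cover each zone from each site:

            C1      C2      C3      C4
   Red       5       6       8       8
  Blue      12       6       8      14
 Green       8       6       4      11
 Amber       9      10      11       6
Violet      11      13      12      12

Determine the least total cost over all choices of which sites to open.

Minimum total cost: 31

For any fixed open set, each zone goes to its cheapest open site; total = fixed + service.
{Green}: C1→Green 8, C2→Green 6, C3→Green 4, C4→Green 11. Service 29; fixed 2; total 31.
{Red, Green}: C1→Red 5, C2→Red 6, C3→Green 4, C4→Red 8. Service 23; fixed 9; total 32.
{Green, Amber}: service 24 + fixed 9 = 33
{Red, Blue, Green, Amber, Violet}: C1→Red 5, C2→Red 6, C3→Green 4, C4→Amber 6. Service 21; fixed 29; total 50.
No other subset beats 31.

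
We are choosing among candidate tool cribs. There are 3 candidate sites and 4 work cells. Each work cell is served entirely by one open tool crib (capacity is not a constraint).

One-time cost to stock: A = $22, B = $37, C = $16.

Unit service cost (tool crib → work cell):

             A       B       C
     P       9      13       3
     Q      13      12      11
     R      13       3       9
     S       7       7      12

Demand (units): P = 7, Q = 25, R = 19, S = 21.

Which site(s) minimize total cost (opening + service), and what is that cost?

For any fixed open set, each work cell goes to its cheapest open site; total = fixed + service.
{B, C}: P→C 3·7=21, Q→C 11·25=275, R→B 3·19=57, S→B 7·21=147. Service 500; fixed 53; total 553.
{A, B, C}: P→C 3·7=21, Q→C 11·25=275, R→B 3·19=57, S→A 7·21=147. Service 500; fixed 75; total 575.
{A, B}: P→A 9·7=63, Q→B 12·25=300, R→B 3·19=57, S→A 7·21=147. Service 567; fixed 59; total 626.
{C}: P→C 3·7=21, Q→C 11·25=275, R→C 9·19=171, S→C 12·21=252. Service 719; fixed 16; total 735.
No other subset beats 553.

Open B and C; minimum total cost 553.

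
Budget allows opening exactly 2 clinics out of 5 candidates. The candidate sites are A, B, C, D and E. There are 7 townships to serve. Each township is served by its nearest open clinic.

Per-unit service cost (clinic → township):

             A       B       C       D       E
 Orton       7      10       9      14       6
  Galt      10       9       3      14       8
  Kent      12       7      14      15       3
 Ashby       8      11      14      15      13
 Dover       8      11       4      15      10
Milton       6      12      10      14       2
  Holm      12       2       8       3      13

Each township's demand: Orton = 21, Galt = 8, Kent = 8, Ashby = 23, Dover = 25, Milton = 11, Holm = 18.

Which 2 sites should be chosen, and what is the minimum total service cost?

Choose C and E; total service cost 739.

With exactly 2 open, each township uses its cheapest among the chosen.
{C, E}: Orton→E 6·21=126, Galt→C 3·8=24, Kent→E 3·8=24, Ashby→E 13·23=299, Dover→C 4·25=100, Milton→E 2·11=22, Holm→C 8·18=144. Service cost 739.
{A, B}: service cost 761
{A, C}: service cost 761
Among all 10 size-2 choices, {C, E} is lowest.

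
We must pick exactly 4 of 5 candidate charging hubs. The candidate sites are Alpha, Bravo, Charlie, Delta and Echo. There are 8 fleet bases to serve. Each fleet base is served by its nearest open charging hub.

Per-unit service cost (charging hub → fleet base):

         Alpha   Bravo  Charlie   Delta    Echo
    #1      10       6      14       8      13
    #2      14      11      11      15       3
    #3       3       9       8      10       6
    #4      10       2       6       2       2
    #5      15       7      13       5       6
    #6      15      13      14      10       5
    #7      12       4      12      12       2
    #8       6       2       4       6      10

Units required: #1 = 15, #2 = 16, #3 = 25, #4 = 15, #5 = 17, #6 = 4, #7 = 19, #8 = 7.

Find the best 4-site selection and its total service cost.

With exactly 4 open, each fleet base uses its cheapest among the chosen.
{Alpha, Bravo, Delta, Echo}: #1→Bravo 6·15=90, #2→Echo 3·16=48, #3→Alpha 3·25=75, #4→Bravo 2·15=30, #5→Delta 5·17=85, #6→Echo 5·4=20, #7→Echo 2·19=38, #8→Bravo 2·7=14. Service cost 400.
{Alpha, Bravo, Charlie, Echo}: service cost 417
{Alpha, Charlie, Delta, Echo}: service cost 444
Among all 5 size-4 choices, {Alpha, Bravo, Delta, Echo} is lowest.

Choose Alpha, Bravo, Delta and Echo; total service cost 400.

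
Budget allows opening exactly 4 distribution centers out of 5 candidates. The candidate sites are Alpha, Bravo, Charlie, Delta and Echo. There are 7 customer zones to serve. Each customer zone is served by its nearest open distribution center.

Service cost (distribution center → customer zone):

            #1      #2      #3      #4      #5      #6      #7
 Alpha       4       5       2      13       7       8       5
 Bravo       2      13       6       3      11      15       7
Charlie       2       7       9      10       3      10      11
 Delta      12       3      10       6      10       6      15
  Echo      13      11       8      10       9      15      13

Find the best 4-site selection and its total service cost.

With exactly 4 open, each customer zone uses its cheapest among the chosen.
{Alpha, Bravo, Charlie, Delta}: #1→Bravo 2, #2→Delta 3, #3→Alpha 2, #4→Bravo 3, #5→Charlie 3, #6→Delta 6, #7→Alpha 5. Service cost 24.
{Alpha, Charlie, Delta, Echo}: service cost 27
{Alpha, Bravo, Charlie, Echo}: service cost 28
Among all 5 size-4 choices, {Alpha, Bravo, Charlie, Delta} is lowest.

Choose Alpha, Bravo, Charlie and Delta; total service cost 24.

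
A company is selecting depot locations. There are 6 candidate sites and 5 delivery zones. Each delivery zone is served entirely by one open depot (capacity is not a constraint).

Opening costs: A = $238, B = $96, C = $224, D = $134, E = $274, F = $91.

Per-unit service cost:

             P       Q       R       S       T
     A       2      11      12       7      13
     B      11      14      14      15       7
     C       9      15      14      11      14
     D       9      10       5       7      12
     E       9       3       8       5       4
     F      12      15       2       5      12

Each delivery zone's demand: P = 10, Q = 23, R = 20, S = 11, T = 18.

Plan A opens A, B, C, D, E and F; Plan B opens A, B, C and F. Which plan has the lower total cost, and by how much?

Plan B is cheaper by 170.

Plan A: {A, B, C, D, E, F}: P→A 2·10=20, Q→E 3·23=69, R→F 2·20=40, S→E 5·11=55, T→E 4·18=72. Service 256; fixed 1057; total 1313.
Plan B: {A, B, C, F}: P→A 2·10=20, Q→A 11·23=253, R→F 2·20=40, S→F 5·11=55, T→B 7·18=126. Service 494; fixed 649; total 1143.
Difference: |1313 − 1143| = 170.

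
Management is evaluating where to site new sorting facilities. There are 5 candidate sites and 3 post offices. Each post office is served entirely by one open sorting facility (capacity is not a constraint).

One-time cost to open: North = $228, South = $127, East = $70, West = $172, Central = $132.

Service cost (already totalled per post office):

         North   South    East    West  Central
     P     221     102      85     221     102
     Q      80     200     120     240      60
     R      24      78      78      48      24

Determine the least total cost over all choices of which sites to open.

For any fixed open set, each post office goes to its cheapest open site; total = fixed + service.
{Central}: P→Central 102, Q→Central 60, R→Central 24. Service 186; fixed 132; total 318.
{East}: service 283 + fixed 70 = 353
{East, Central}: P→East 85, Q→Central 60, R→Central 24. Service 169; fixed 202; total 371.
{North, South, East, West, Central}: service 169 + fixed 729 = 898
No other subset beats 318.

Minimum total cost: 318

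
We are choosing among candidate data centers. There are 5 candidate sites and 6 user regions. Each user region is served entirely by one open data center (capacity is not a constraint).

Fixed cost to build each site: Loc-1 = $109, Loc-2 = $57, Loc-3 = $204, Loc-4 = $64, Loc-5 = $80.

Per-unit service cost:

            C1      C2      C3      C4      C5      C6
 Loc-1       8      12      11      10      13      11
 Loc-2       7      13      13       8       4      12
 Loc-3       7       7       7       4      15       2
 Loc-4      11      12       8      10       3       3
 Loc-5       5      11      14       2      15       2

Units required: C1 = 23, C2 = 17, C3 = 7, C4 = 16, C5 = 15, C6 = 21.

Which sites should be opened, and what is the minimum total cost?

Open Loc-4 and Loc-5; minimum total cost 621.

For any fixed open set, each user region goes to its cheapest open site; total = fixed + service.
{Loc-4, Loc-5}: C1→Loc-5 5·23=115, C2→Loc-5 11·17=187, C3→Loc-4 8·7=56, C4→Loc-5 2·16=32, C5→Loc-4 3·15=45, C6→Loc-5 2·21=42. Service 477; fixed 144; total 621.
{Loc-2, Loc-5}: service 527 + fixed 137 = 664
{Loc-2, Loc-4, Loc-5}: service 477 + fixed 201 = 678
{Loc-1, Loc-2, Loc-3, Loc-4, Loc-5}: C1→Loc-5 5·23=115, C2→Loc-3 7·17=119, C3→Loc-3 7·7=49, C4→Loc-5 2·16=32, C5→Loc-4 3·15=45, C6→Loc-3 2·21=42. Service 402; fixed 514; total 916.
No other subset beats 621.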